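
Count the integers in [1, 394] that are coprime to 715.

715 = 5·11·13. Inclusion–exclusion on these primes:
394 − ⌊394/5⌋ − ⌊394/11⌋ − ⌊394/13⌋ + ⌊394/55⌋ + ⌊394/65⌋ + ⌊394/143⌋ − ⌊394/715⌋ = 266

266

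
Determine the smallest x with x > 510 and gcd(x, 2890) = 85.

2890 = 85·34. Any x with gcd(x, 2890) = 85 is a multiple of 85, say 85s, with s coprime to 34.
Need s > 510/85, so s ≥ 7. First s ≥ 7 with gcd(s, 34) = 1 is s = 7. Thus x = 85·7 = 595.

595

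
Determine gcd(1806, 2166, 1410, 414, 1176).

6

1806 = 2 · 3 · 7 · 43; 2166 = 2 · 3 · 19²; 1410 = 2 · 3 · 5 · 47; 414 = 2 · 3² · 23; 1176 = 2³ · 3 · 7²
gcd takes min exponent of each prime: 2 · 3 = 6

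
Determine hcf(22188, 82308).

12

22188 = 2² · 3 · 43²
82308 = 2² · 3 · 19³
Common: 2² · 3 = 12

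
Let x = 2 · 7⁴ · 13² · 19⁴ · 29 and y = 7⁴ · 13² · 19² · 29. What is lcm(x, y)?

3067052867242

max exponent per prime: 2 · 7⁴ · 13² · 19⁴ · 29 = 3067052867242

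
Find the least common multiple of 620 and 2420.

gcd first: 2420 = 3·620 + 560; 620 = 1·560 + 60; 560 = 9·60 + 20; 60 = 3·20 + 0 → gcd = 20
lcm = 620·2420/gcd = 1500400/20 = 75020

75020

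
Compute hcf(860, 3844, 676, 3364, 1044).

4

gcd(860, 3844): 3844 = 4·860 + 404; 860 = 2·404 + 52; 404 = 7·52 + 40; 52 = 1·40 + 12; 40 = 3·12 + 4; 12 = 3·4 + 0 → 4
gcd(4, 676): 676 = 169·4 + 0 → 4
gcd(4, 3364): 3364 = 841·4 + 0 → 4
gcd(4, 1044): 1044 = 261·4 + 0 → 4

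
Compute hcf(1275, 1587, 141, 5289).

3

1275 = 3 · 5² · 17; 1587 = 3 · 23²; 141 = 3 · 47; 5289 = 3 · 41 · 43
gcd takes min exponent of each prime: 3 = 3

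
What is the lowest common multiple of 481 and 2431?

gcd first: 2431 = 5·481 + 26; 481 = 18·26 + 13; 26 = 2·13 + 0 → gcd = 13
lcm = 481·2431/gcd = 1169311/13 = 89947

89947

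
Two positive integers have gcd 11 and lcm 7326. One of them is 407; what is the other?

198

p·q = gcd·lcm = 11·7326 = 80586, so q = 80586/407 = 198.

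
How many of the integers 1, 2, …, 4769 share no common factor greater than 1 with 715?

715 = 5·11·13. Inclusion–exclusion on these primes:
4769 − ⌊4769/5⌋ − ⌊4769/11⌋ − ⌊4769/13⌋ + ⌊4769/55⌋ + ⌊4769/65⌋ + ⌊4769/143⌋ − ⌊4769/715⌋ = 3203

3203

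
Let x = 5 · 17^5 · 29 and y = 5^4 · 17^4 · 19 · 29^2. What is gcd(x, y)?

12110545

min exponent per shared prime: 5 · 17^4 · 29 = 12110545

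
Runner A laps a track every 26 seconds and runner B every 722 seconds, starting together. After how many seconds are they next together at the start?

gcd first: 722 = 27·26 + 20; 26 = 1·20 + 6; 20 = 3·6 + 2; 6 = 3·2 + 0 → gcd = 2
lcm = 26·722/gcd = 18772/2 = 9386

9386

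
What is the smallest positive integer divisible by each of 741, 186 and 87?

1332318

741 = 3 · 13 · 19; 186 = 2 · 3 · 31; 87 = 3 · 29
lcm takes max exponent of each prime: 2 · 3 · 13 · 19 · 29 · 31 = 1332318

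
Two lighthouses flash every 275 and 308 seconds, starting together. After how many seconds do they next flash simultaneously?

7700

gcd first: 308 = 1·275 + 33; 275 = 8·33 + 11; 33 = 3·11 + 0 → gcd = 11
lcm = 275·308/gcd = 84700/11 = 7700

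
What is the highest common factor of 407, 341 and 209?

gcd(407, 341): 407 = 1·341 + 66; 341 = 5·66 + 11; 66 = 6·11 + 0 → 11
gcd(11, 209): 209 = 19·11 + 0 → 11

11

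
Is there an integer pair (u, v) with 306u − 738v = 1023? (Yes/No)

gcd(306, 738): 738 = 2·306 + 126; 306 = 2·126 + 54; 126 = 2·54 + 18; 54 = 3·18 + 0 → 18
18 does not divide 1023, so a solution does not exist.

No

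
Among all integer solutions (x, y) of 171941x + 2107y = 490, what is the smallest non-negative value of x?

7

gcd(171941, 2107) = 49 (Euclid: 171941 = 81·2107 + 1274; 2107 = 1·1274 + 833; 1274 = 1·833 + 441; 833 = 1·441 + 392; 441 = 1·392 + 49; 392 = 8·49 + 0), and 49 | 490.
Extended Euclid: 171941·(5) + 2107·(-408) = 49. Scale by 10: x₀ = 50.
General solution x = x₀ + 43t; reducing mod 43 gives x = 7 (and y = -571).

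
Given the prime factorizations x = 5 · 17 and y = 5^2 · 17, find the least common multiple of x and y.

425

max exponent per prime: 5^2 · 17 = 425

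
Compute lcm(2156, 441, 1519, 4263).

2156 = 2² · 7² · 11; 441 = 3² · 7²; 1519 = 7² · 31; 4263 = 3 · 7² · 29
lcm takes max exponent of each prime: 2² · 3² · 7² · 11 · 29 · 31 = 17444196

17444196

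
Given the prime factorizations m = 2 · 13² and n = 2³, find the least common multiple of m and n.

1352

max exponent per prime: 2³ · 13² = 1352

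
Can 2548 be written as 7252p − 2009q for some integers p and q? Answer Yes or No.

Yes

By Bézout, 7252p − 2009q = 2548 has integer solutions iff gcd(7252, 2009) | 2548.
Euclid: 7252 = 3·2009 + 1225; 2009 = 1·1225 + 784; 1225 = 1·784 + 441; 784 = 1·441 + 343; 441 = 1·343 + 98; 343 = 3·98 + 49; 98 = 2·49 + 0. gcd = 49; 2548 mod 49 = 0. Yes.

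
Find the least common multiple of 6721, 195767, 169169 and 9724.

740169185756

lcm(6721, 195767) = 6721·195767/gcd = 1315750007/143 = 9201049
lcm(9201049, 169169) = 9201049·169169/gcd = 1556532258281/143 = 10884840967
lcm(10884840967, 9724) = 10884840967·9724/gcd = 105844193563108/143 = 740169185756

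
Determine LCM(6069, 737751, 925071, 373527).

6069 = 3 · 7 · 17²; 737751 = 3 · 7 · 19 · 43²; 925071 = 3 · 7³ · 29 · 31; 373527 = 3² · 7³ · 11²
lcm takes max exponent of each prime: 3² · 7³ · 11² · 17² · 19 · 29 · 31 · 43² = 3409337900360007

3409337900360007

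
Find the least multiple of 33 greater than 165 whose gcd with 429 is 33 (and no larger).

Multiples of 33 above 165: 33·6, 33·7, … . Need the cofactor coprime to 429/33 = 13.
Checking s = 6, 7, … the first with gcd(s, 13) = 1 is s = 6, giving 198.

198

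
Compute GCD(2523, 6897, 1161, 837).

gcd(2523, 6897): 6897 = 2·2523 + 1851; 2523 = 1·1851 + 672; 1851 = 2·672 + 507; 672 = 1·507 + 165; 507 = 3·165 + 12; 165 = 13·12 + 9; 12 = 1·9 + 3; 9 = 3·3 + 0 → 3
gcd(3, 1161): 1161 = 387·3 + 0 → 3
gcd(3, 837): 837 = 279·3 + 0 → 3

3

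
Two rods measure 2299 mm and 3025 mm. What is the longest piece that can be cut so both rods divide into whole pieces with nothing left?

121

2299 = 11² · 19
3025 = 5² · 11²
Common: 11² = 121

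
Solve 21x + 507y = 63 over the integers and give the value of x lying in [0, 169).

3

Euclid: 507 = 24·21 + 3; 21 = 7·3 + 0 → gcd = 3; 63 = 3·21.
Back-substitution yields 21·(-24) + 507·(1) = 3, so one solution is x = -24·21 = -504, y = 1·21 = 21.
Solutions in x differ by 507/3 = 169; the one in [0, 169) is -504 mod 169 = 3.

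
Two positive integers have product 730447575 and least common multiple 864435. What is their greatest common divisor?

845

From gcd × lcm = ab: gcd = 730447575 / 864435 = 845.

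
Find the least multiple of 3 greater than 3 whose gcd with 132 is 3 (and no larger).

gcd(a, 132) = 3 forces 3 | a; write a = 3s. Then gcd(3s, 3·44) = 3·gcd(s, 44), so need gcd(s, 44) = 1.
3s > 3 gives s ≥ 2. The least s ≥ 2 coprime to 44 is 3, so a = 3·3 = 9.

9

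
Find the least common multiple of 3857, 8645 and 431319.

3857 = 7 · 19 · 29; 8645 = 5 · 7 · 13 · 19; 431319 = 3 · 7 · 19 · 23 · 47
lcm takes max exponent of each prime: 3 · 5 · 7 · 13 · 19 · 23 · 29 · 47 = 813036315

813036315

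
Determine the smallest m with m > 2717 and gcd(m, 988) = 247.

3211

988 = 247·4. Any m with gcd(m, 988) = 247 is a multiple of 247, say 247s, with s coprime to 4.
Need s > 2717/247, so s ≥ 12. First s ≥ 12 with gcd(s, 4) = 1 is s = 13. Thus m = 247·13 = 3211.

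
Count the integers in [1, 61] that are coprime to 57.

57 = 3·19. Inclusion–exclusion on these primes:
61 − ⌊61/3⌋ − ⌊61/19⌋ + ⌊61/57⌋ = 39

39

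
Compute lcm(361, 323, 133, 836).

361 = 19²; 323 = 17 · 19; 133 = 7 · 19; 836 = 2² · 11 · 19
lcm takes max exponent of each prime: 2² · 7 · 11 · 17 · 19² = 1890196

1890196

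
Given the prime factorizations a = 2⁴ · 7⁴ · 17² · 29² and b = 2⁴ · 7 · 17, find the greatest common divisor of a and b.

min exponent per shared prime: 2⁴ · 7 · 17 = 1904

1904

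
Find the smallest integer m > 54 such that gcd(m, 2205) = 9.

72

Multiples of 9 above 54: 9·7, 9·8, … . Need the cofactor coprime to 2205/9 = 245.
Checking s = 7, 8, … the first with gcd(s, 245) = 1 is s = 8, giving 72.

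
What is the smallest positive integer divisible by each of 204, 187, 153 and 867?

114444

lcm(204, 187) = 204·187/gcd = 38148/17 = 2244
lcm(2244, 153) = 2244·153/gcd = 343332/51 = 6732
lcm(6732, 867) = 6732·867/gcd = 5836644/51 = 114444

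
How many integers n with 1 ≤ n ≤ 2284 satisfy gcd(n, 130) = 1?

844

130 = 2·5·13. Inclusion–exclusion on these primes:
2284 − ⌊2284/2⌋ − ⌊2284/5⌋ − ⌊2284/13⌋ + ⌊2284/10⌋ + ⌊2284/26⌋ + ⌊2284/65⌋ − ⌊2284/130⌋ = 844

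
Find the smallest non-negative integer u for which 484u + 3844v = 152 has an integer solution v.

gcd(484, 3844) = 4 (Euclid: 3844 = 7·484 + 456; 484 = 1·456 + 28; 456 = 16·28 + 8; 28 = 3·8 + 4; 8 = 2·4 + 0), and 4 | 152.
Extended Euclid: 484·(413) + 3844·(-52) = 4. Scale by 38: u₀ = 15694.
General solution u = u₀ + 961t; reducing mod 961 gives u = 318 (and v = -40).

318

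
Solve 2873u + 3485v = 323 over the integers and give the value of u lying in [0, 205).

Euclid: 3485 = 1·2873 + 612; 2873 = 4·612 + 425; 612 = 1·425 + 187; 425 = 2·187 + 51; 187 = 3·51 + 34; 51 = 1·34 + 17; 34 = 2·17 + 0 → gcd = 17; 323 = 17·19.
Back-substitution yields 2873·(74) + 3485·(-61) = 17, so one solution is u = 74·19 = 1406, v = -61·19 = -1159.
Solutions in u differ by 3485/17 = 205; the one in [0, 205) is 1406 mod 205 = 176.

176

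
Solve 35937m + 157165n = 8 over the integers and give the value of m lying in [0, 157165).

Euclid: 157165 = 4·35937 + 13417; 35937 = 2·13417 + 9103; 13417 = 1·9103 + 4314; 9103 = 2·4314 + 475; 4314 = 9·475 + 39; 475 = 12·39 + 7; 39 = 5·7 + 4; 7 = 1·4 + 3; 4 = 1·3 + 1; 3 = 3·1 + 0 → gcd = 1; 8 = 1·8.
Back-substitution yields 35937·(-44337) + 157165·(10138) = 1, so one solution is m = -44337·8 = -354696, n = 10138·8 = 81104.
Solutions in m differ by 157165/1 = 157165; the one in [0, 157165) is -354696 mod 157165 = 116799.

116799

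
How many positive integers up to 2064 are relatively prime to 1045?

Prime factors of 1045: 5, 11, 19. Count integers ≤ 2064 divisible by none of them.
By inclusion–exclusion: 2064 − ⌊2064/5⌋ − ⌊2064/11⌋ − ⌊2064/19⌋ + ⌊2064/55⌋ + ⌊2064/95⌋ + ⌊2064/209⌋ − ⌊2064/1045⌋ = 1423.

1423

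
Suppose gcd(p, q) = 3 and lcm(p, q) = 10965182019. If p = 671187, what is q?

p·q = gcd·lcm = 3·10965182019 = 32895546057, so q = 32895546057/671187 = 49011.

49011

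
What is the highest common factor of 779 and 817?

Euclid: 817 = 1·779 + 38; 779 = 20·38 + 19; 38 = 2·19 + 0. Last nonzero remainder: 19.

19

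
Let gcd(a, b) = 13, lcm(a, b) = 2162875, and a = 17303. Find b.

a·b = gcd·lcm = 13·2162875 = 28117375, so b = 28117375/17303 = 1625.

1625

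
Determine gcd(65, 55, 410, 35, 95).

5

65 = 5 · 13; 55 = 5 · 11; 410 = 2 · 5 · 41; 35 = 5 · 7; 95 = 5 · 19
gcd takes min exponent of each prime: 5 = 5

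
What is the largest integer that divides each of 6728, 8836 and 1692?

4

gcd(6728, 8836): 8836 = 1·6728 + 2108; 6728 = 3·2108 + 404; 2108 = 5·404 + 88; 404 = 4·88 + 52; 88 = 1·52 + 36; 52 = 1·36 + 16; 36 = 2·16 + 4; 16 = 4·4 + 0 → 4
gcd(4, 1692): 1692 = 423·4 + 0 → 4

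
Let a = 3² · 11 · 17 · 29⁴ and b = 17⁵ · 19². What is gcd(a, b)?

17

min exponent per shared prime: 17 = 17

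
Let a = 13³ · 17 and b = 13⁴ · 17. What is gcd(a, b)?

min exponent per shared prime: 13³ · 17 = 37349

37349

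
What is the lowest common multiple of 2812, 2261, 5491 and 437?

130839548

2812 = 2² · 19 · 37; 2261 = 7 · 17 · 19; 5491 = 17² · 19; 437 = 19 · 23
lcm takes max exponent of each prime: 2² · 7 · 17² · 19 · 23 · 37 = 130839548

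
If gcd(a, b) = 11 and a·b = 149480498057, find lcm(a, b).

Since gcd(a,b)·lcm(a,b) = ab, lcm = 149480498057/11 = 13589136187.

13589136187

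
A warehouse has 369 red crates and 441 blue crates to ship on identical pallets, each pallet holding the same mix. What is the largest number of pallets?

9

Euclid: 441 = 1·369 + 72; 369 = 5·72 + 9; 72 = 8·9 + 0. Last nonzero remainder: 9.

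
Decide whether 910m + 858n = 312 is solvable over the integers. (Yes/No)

By Bézout, 910m + 858n = 312 has integer solutions iff gcd(910, 858) | 312.
Euclid: 910 = 1·858 + 52; 858 = 16·52 + 26; 52 = 2·26 + 0. gcd = 26; 312 mod 26 = 0. Yes.

Yes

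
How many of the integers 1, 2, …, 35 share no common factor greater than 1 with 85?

85 = 5·17. Inclusion–exclusion on these primes:
35 − ⌊35/5⌋ − ⌊35/17⌋ + ⌊35/85⌋ = 26

26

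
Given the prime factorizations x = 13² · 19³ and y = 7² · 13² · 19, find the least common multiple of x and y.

56799379

max exponent per prime: 7² · 13² · 19³ = 56799379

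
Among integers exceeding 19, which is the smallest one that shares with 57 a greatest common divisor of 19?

Multiples of 19 above 19: 19·2, 19·3, … . Need the cofactor coprime to 57/19 = 3.
Checking s = 2, 3, … the first with gcd(s, 3) = 1 is s = 2, giving 38.

38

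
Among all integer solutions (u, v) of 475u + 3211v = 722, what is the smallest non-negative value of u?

gcd(475, 3211) = 19 (Euclid: 3211 = 6·475 + 361; 475 = 1·361 + 114; 361 = 3·114 + 19; 114 = 6·19 + 0), and 19 | 722.
Extended Euclid: 475·(-27) + 3211·(4) = 19. Scale by 38: u₀ = -1026.
General solution u = u₀ + 169t; reducing mod 169 gives u = 157 (and v = -23).

157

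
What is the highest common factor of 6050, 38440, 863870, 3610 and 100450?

gcd(6050, 38440): 38440 = 6·6050 + 2140; 6050 = 2·2140 + 1770; 2140 = 1·1770 + 370; 1770 = 4·370 + 290; 370 = 1·290 + 80; 290 = 3·80 + 50; 80 = 1·50 + 30; 50 = 1·30 + 20; 30 = 1·20 + 10; 20 = 2·10 + 0 → 10
gcd(10, 863870): 863870 = 86387·10 + 0 → 10
gcd(10, 3610): 3610 = 361·10 + 0 → 10
gcd(10, 100450): 100450 = 10045·10 + 0 → 10

10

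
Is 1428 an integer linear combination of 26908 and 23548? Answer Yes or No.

Yes

By Bézout, 26908s + 23548t = 1428 has integer solutions iff gcd(26908, 23548) | 1428.
Euclid: 26908 = 1·23548 + 3360; 23548 = 7·3360 + 28; 3360 = 120·28 + 0. gcd = 28; 1428 mod 28 = 0. Yes.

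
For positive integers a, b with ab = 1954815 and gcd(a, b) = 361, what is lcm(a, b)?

5415

For any two positive integers, gcd × lcm equals their product. Hence lcm = 1954815 / 361 = 5415.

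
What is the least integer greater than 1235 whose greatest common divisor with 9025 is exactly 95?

Multiples of 95 above 1235: 95·14, 95·15, … . Need the cofactor coprime to 9025/95 = 95.
Checking s = 14, 15, … the first with gcd(s, 95) = 1 is s = 14, giving 1330.

1330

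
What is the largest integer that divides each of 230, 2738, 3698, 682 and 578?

230 = 2 · 5 · 23; 2738 = 2 · 37²; 3698 = 2 · 43²; 682 = 2 · 11 · 31; 578 = 2 · 17²
gcd takes min exponent of each prime: 2 = 2

2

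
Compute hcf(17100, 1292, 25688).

gcd(17100, 1292): 17100 = 13·1292 + 304; 1292 = 4·304 + 76; 304 = 4·76 + 0 → 76
gcd(76, 25688): 25688 = 338·76 + 0 → 76

76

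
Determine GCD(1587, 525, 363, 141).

3

1587 = 3 · 23²; 525 = 3 · 5² · 7; 363 = 3 · 11²; 141 = 3 · 47
gcd takes min exponent of each prime: 3 = 3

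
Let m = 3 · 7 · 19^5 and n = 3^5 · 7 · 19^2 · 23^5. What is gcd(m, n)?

7581

min exponent per shared prime: 3 · 7 · 19^2 = 7581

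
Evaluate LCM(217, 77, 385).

217 = 7 · 31; 77 = 7 · 11; 385 = 5 · 7 · 11
lcm takes max exponent of each prime: 5 · 7 · 11 · 31 = 11935

11935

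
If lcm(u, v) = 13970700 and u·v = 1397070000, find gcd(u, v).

100

From gcd × lcm = uv: gcd = 1397070000 / 13970700 = 100.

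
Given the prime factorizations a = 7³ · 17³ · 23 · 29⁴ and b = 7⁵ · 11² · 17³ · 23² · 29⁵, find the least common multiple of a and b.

108409663416374897731

max exponent per prime: 7⁵ · 11² · 17³ · 23² · 29⁵ = 108409663416374897731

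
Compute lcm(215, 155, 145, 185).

215 = 5 · 43; 155 = 5 · 31; 145 = 5 · 29; 185 = 5 · 37
lcm takes max exponent of each prime: 5 · 29 · 31 · 37 · 43 = 7151545

7151545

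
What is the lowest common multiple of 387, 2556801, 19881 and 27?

lcm(387, 2556801) = 387·2556801/gcd = 989481987/9 = 109942443
lcm(109942443, 19881) = 109942443·19881/gcd = 2185765709283/9 = 242862856587
lcm(242862856587, 27) = 242862856587·27/gcd = 6557297127849/9 = 728588569761

728588569761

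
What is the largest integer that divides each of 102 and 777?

3

Euclid: 777 = 7·102 + 63; 102 = 1·63 + 39; 63 = 1·39 + 24; 39 = 1·24 + 15; 24 = 1·15 + 9; 15 = 1·9 + 6; 9 = 1·6 + 3; 6 = 2·3 + 0. Last nonzero remainder: 3.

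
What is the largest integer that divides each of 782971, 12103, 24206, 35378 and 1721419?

931

782971 = 7² · 19 · 29²; 12103 = 7² · 13 · 19; 24206 = 2 · 7² · 13 · 19; 35378 = 2 · 7² · 19²; 1721419 = 7² · 19 · 43²
gcd takes min exponent of each prime: 7² · 19 = 931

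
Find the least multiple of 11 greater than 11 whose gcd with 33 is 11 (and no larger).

22

gcd(a, 33) = 11 forces 11 | a; write a = 11s. Then gcd(11s, 11·3) = 11·gcd(s, 3), so need gcd(s, 3) = 1.
11s > 11 gives s ≥ 2. The least s ≥ 2 coprime to 3 is 2, so a = 11·2 = 22.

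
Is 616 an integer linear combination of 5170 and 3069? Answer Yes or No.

By Bézout, 5170s + 3069t = 616 has integer solutions iff gcd(5170, 3069) | 616.
Euclid: 5170 = 1·3069 + 2101; 3069 = 1·2101 + 968; 2101 = 2·968 + 165; 968 = 5·165 + 143; 165 = 1·143 + 22; 143 = 6·22 + 11; 22 = 2·11 + 0. gcd = 11; 616 mod 11 = 0. Yes.

Yes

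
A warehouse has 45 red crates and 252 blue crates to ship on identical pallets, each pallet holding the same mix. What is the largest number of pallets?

9

45 = 3² · 5
252 = 2² · 3² · 7
Common: 3² = 9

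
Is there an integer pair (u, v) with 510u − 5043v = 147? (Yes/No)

Yes

By Bézout, 510u − 5043v = 147 has integer solutions iff gcd(510, 5043) | 147.
Euclid: 5043 = 9·510 + 453; 510 = 1·453 + 57; 453 = 7·57 + 54; 57 = 1·54 + 3; 54 = 18·3 + 0. gcd = 3; 147 mod 3 = 0. Yes.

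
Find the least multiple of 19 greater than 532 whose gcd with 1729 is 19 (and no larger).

551

1729 = 19·91. Any m with gcd(m, 1729) = 19 is a multiple of 19, say 19s, with s coprime to 91.
Need s > 532/19, so s ≥ 29. First s ≥ 29 with gcd(s, 91) = 1 is s = 29. Thus m = 19·29 = 551.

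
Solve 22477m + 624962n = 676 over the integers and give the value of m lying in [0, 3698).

Reduce mod 624962: 22477m ≡ 676 (mod 624962). With g = gcd(22477, 624962) = 169 dividing 676, divide through: 133m ≡ 4 (mod 3698).
Since gcd(133, 3698) = 1, m ≡ 4·(133)⁻¹ ≡ 2280 (mod 3698). Smallest non-negative: 2280.

2280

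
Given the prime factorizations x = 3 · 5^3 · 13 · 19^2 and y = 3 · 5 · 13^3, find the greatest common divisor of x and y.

195

min exponent per shared prime: 3 · 5 · 13 = 195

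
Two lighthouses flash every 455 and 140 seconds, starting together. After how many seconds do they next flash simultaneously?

gcd first: 455 = 3·140 + 35; 140 = 4·35 + 0 → gcd = 35
lcm = 455·140/gcd = 63700/35 = 1820

1820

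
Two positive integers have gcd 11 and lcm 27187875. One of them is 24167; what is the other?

12375

Using mn = gcd(m,n)·lcm(m,n) = 11·27187875 = 299066625, we get n = 299066625/24167 = 12375.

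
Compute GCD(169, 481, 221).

169 = 13²; 481 = 13 · 37; 221 = 13 · 17
gcd takes min exponent of each prime: 13 = 13

13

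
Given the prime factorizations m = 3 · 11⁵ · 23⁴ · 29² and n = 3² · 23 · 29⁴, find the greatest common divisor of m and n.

58029

min exponent per shared prime: 3 · 23 · 29² = 58029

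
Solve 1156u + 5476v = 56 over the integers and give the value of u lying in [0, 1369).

109

gcd(1156, 5476) = 4 (Euclid: 5476 = 4·1156 + 852; 1156 = 1·852 + 304; 852 = 2·304 + 244; 304 = 1·244 + 60; 244 = 4·60 + 4; 60 = 15·4 + 0), and 4 | 56.
Extended Euclid: 1156·(-90) + 5476·(19) = 4. Scale by 14: u₀ = -1260.
General solution u = u₀ + 1369t; reducing mod 1369 gives u = 109 (and v = -23).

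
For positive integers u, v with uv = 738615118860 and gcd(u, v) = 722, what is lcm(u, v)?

For any two positive integers, gcd × lcm equals their product. Hence lcm = 738615118860 / 722 = 1023012630.

1023012630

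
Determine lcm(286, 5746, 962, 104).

lcm(286, 5746) = 286·5746/gcd = 1643356/26 = 63206
lcm(63206, 962) = 63206·962/gcd = 60804172/26 = 2338622
lcm(2338622, 104) = 2338622·104/gcd = 243216688/26 = 9354488

9354488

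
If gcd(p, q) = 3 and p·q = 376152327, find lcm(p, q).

For any two positive integers, gcd × lcm equals their product. Hence lcm = 376152327 / 3 = 125384109.

125384109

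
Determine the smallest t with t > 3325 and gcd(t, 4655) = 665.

3990

4655 = 665·7. Any t with gcd(t, 4655) = 665 is a multiple of 665, say 665s, with s coprime to 7.
Need s > 3325/665, so s ≥ 6. First s ≥ 6 with gcd(s, 7) = 1 is s = 6. Thus t = 665·6 = 3990.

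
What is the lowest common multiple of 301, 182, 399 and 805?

51299430

301 = 7 · 43; 182 = 2 · 7 · 13; 399 = 3 · 7 · 19; 805 = 5 · 7 · 23
lcm takes max exponent of each prime: 2 · 3 · 5 · 7 · 13 · 19 · 23 · 43 = 51299430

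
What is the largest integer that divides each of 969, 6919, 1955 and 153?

17

gcd(969, 6919): 6919 = 7·969 + 136; 969 = 7·136 + 17; 136 = 8·17 + 0 → 17
gcd(17, 1955): 1955 = 115·17 + 0 → 17
gcd(17, 153): 153 = 9·17 + 0 → 17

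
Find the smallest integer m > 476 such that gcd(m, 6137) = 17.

gcd(m, 6137) = 17 forces 17 | m; write m = 17s. Then gcd(17s, 17·361) = 17·gcd(s, 361), so need gcd(s, 361) = 1.
17s > 476 gives s ≥ 29. The least s ≥ 29 coprime to 361 is 29, so m = 17·29 = 493.

493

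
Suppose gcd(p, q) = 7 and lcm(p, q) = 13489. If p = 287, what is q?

329

Using pq = gcd(p,q)·lcm(p,q) = 7·13489 = 94423, we get q = 94423/287 = 329.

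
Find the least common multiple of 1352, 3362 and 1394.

38636104

1352 = 2³ · 13²; 3362 = 2 · 41²; 1394 = 2 · 17 · 41
lcm takes max exponent of each prime: 2³ · 13² · 17 · 41² = 38636104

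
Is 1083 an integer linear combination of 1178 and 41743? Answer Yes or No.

gcd(1178, 41743): 41743 = 35·1178 + 513; 1178 = 2·513 + 152; 513 = 3·152 + 57; 152 = 2·57 + 38; 57 = 1·38 + 19; 38 = 2·19 + 0 → 19
19 divides 1083, so a solution exists.

Yes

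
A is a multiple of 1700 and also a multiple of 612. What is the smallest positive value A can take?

gcd first: 1700 = 2·612 + 476; 612 = 1·476 + 136; 476 = 3·136 + 68; 136 = 2·68 + 0 → gcd = 68
lcm = 1700·612/gcd = 1040400/68 = 15300

15300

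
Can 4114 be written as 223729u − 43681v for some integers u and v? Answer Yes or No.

Yes

gcd(223729, 43681): 223729 = 5·43681 + 5324; 43681 = 8·5324 + 1089; 5324 = 4·1089 + 968; 1089 = 1·968 + 121; 968 = 8·121 + 0 → 121
121 divides 4114, so a solution exists.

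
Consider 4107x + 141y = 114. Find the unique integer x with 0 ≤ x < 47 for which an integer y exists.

22

gcd(4107, 141) = 3 (Euclid: 4107 = 29·141 + 18; 141 = 7·18 + 15; 18 = 1·15 + 3; 15 = 5·3 + 0), and 3 | 114.
Extended Euclid: 4107·(8) + 141·(-233) = 3. Scale by 38: x₀ = 304.
General solution x = x₀ + 47t; reducing mod 47 gives x = 22 (and y = -640).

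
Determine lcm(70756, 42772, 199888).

37808510770576

70756 = 2² · 7² · 19²; 42772 = 2² · 17² · 37; 199888 = 2⁴ · 13 · 31²
lcm takes max exponent of each prime: 2⁴ · 7² · 13 · 17² · 19² · 31² · 37 = 37808510770576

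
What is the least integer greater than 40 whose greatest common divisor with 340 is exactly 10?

gcd(x, 340) = 10 forces 10 | x; write x = 10s. Then gcd(10s, 10·34) = 10·gcd(s, 34), so need gcd(s, 34) = 1.
10s > 40 gives s ≥ 5. The least s ≥ 5 coprime to 34 is 5, so x = 10·5 = 50.

50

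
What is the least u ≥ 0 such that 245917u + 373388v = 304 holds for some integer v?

Euclid: 373388 = 1·245917 + 127471; 245917 = 1·127471 + 118446; 127471 = 1·118446 + 9025; 118446 = 13·9025 + 1121; 9025 = 8·1121 + 57; 1121 = 19·57 + 38; 57 = 1·38 + 19; 38 = 2·19 + 0 → gcd = 19; 304 = 19·16.
Back-substitution yields 245917·(-6661) + 373388·(4387) = 19, so one solution is u = -6661·16 = -106576, v = 4387·16 = 70192.
Solutions in u differ by 373388/19 = 19652; the one in [0, 19652) is -106576 mod 19652 = 11336.

11336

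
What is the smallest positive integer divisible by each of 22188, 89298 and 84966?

22188 = 2² · 3 · 43²; 89298 = 2 · 3² · 11² · 41; 84966 = 2 · 3 · 7² · 17²
lcm takes max exponent of each prime: 2² · 3² · 7² · 11² · 17² · 41 · 43² = 4676302120644

4676302120644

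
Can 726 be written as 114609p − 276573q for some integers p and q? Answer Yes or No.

Yes

gcd(114609, 276573): 276573 = 2·114609 + 47355; 114609 = 2·47355 + 19899; 47355 = 2·19899 + 7557; 19899 = 2·7557 + 4785; 7557 = 1·4785 + 2772; 4785 = 1·2772 + 2013; 2772 = 1·2013 + 759; 2013 = 2·759 + 495; 759 = 1·495 + 264; 495 = 1·264 + 231; 264 = 1·231 + 33; 231 = 7·33 + 0 → 33
33 divides 726, so a solution exists.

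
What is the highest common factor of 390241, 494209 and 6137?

361

gcd(390241, 494209): 494209 = 1·390241 + 103968; 390241 = 3·103968 + 78337; 103968 = 1·78337 + 25631; 78337 = 3·25631 + 1444; 25631 = 17·1444 + 1083; 1444 = 1·1083 + 361; 1083 = 3·361 + 0 → 361
gcd(361, 6137): 6137 = 17·361 + 0 → 361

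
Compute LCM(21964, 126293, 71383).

6567236

21964 = 2² · 17² · 19; 126293 = 17² · 19 · 23; 71383 = 13 · 17² · 19
lcm takes max exponent of each prime: 2² · 13 · 17² · 19 · 23 = 6567236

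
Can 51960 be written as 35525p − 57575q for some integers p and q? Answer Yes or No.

By Bézout, 35525p − 57575q = 51960 has integer solutions iff gcd(35525, 57575) | 51960.
Euclid: 57575 = 1·35525 + 22050; 35525 = 1·22050 + 13475; 22050 = 1·13475 + 8575; 13475 = 1·8575 + 4900; 8575 = 1·4900 + 3675; 4900 = 1·3675 + 1225; 3675 = 3·1225 + 0. gcd = 1225; 51960 mod 1225 = 510. No.

No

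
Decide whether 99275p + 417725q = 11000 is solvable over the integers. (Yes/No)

Yes

By Bézout, 99275p + 417725q = 11000 has integer solutions iff gcd(99275, 417725) | 11000.
Euclid: 417725 = 4·99275 + 20625; 99275 = 4·20625 + 16775; 20625 = 1·16775 + 3850; 16775 = 4·3850 + 1375; 3850 = 2·1375 + 1100; 1375 = 1·1100 + 275; 1100 = 4·275 + 0. gcd = 275; 11000 mod 275 = 0. Yes.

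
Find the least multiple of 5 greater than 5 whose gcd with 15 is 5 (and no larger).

15 = 5·3. Any x with gcd(x, 15) = 5 is a multiple of 5, say 5s, with s coprime to 3.
Need s > 5/5, so s ≥ 2. First s ≥ 2 with gcd(s, 3) = 1 is s = 2. Thus x = 5·2 = 10.

10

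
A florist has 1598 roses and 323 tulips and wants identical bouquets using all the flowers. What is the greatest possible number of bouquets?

1598 = 2 · 17 · 47
323 = 17 · 19
Common: 17 = 17

17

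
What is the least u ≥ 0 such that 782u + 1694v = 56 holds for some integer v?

Euclid: 1694 = 2·782 + 130; 782 = 6·130 + 2; 130 = 65·2 + 0 → gcd = 2; 56 = 2·28.
Back-substitution yields 782·(13) + 1694·(-6) = 2, so one solution is u = 13·28 = 364, v = -6·28 = -168.
Solutions in u differ by 1694/2 = 847; the one in [0, 847) is 364 mod 847 = 364.

364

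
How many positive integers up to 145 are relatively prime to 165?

165 = 3·5·11. Inclusion–exclusion on these primes:
145 − ⌊145/3⌋ − ⌊145/5⌋ − ⌊145/11⌋ + ⌊145/15⌋ + ⌊145/33⌋ + ⌊145/55⌋ − ⌊145/165⌋ = 70

70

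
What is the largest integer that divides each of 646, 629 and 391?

gcd(646, 629): 646 = 1·629 + 17; 629 = 37·17 + 0 → 17
gcd(17, 391): 391 = 23·17 + 0 → 17

17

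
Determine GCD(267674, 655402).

22

Euclid: 655402 = 2·267674 + 120054; 267674 = 2·120054 + 27566; 120054 = 4·27566 + 9790; 27566 = 2·9790 + 7986; 9790 = 1·7986 + 1804; 7986 = 4·1804 + 770; 1804 = 2·770 + 264; 770 = 2·264 + 242; 264 = 1·242 + 22; 242 = 11·22 + 0. Last nonzero remainder: 22.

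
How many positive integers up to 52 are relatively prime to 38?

Prime factors of 38: 2, 19. Count integers ≤ 52 divisible by none of them.
By inclusion–exclusion: 52 − ⌊52/2⌋ − ⌊52/19⌋ + ⌊52/38⌋ = 25.

25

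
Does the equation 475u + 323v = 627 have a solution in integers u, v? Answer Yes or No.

Yes

By Bézout, 475u + 323v = 627 has integer solutions iff gcd(475, 323) | 627.
Euclid: 475 = 1·323 + 152; 323 = 2·152 + 19; 152 = 8·19 + 0. gcd = 19; 627 mod 19 = 0. Yes.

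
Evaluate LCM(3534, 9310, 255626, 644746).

3534 = 2 · 3 · 19 · 31; 9310 = 2 · 5 · 7² · 19; 255626 = 2 · 7 · 19 · 31²; 644746 = 2 · 19³ · 47
lcm takes max exponent of each prime: 2 · 3 · 5 · 7² · 19³ · 31² · 47 = 455406665910

455406665910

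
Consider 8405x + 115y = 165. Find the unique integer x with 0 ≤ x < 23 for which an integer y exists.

Reduce mod 115: 8405x ≡ 165 (mod 115). With g = gcd(8405, 115) = 5 dividing 165, divide through: 1681x ≡ 33 (mod 23).
Since gcd(1681, 23) = 1, x ≡ 33·(1681)⁻¹ ≡ 5 (mod 23). Smallest non-negative: 5.

5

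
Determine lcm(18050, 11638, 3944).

207124977400

18050 = 2 · 5² · 19²; 11638 = 2 · 11 · 23²; 3944 = 2³ · 17 · 29
lcm takes max exponent of each prime: 2³ · 5² · 11 · 17 · 19² · 23² · 29 = 207124977400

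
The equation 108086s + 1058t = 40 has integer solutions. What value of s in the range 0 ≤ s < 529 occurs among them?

Reduce mod 1058: 108086s ≡ 40 (mod 1058). With g = gcd(108086, 1058) = 2 dividing 40, divide through: 54043s ≡ 20 (mod 529).
Since gcd(54043, 529) = 1, s ≡ 20·(54043)⁻¹ ≡ 467 (mod 529). Smallest non-negative: 467.

467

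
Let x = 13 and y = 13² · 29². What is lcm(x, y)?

142129

max exponent per prime: 13² · 29² = 142129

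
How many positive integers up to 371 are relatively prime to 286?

156

Prime factors of 286: 2, 11, 13. Count integers ≤ 371 divisible by none of them.
By inclusion–exclusion: 371 − ⌊371/2⌋ − ⌊371/11⌋ − ⌊371/13⌋ + ⌊371/22⌋ + ⌊371/26⌋ + ⌊371/143⌋ − ⌊371/286⌋ = 156.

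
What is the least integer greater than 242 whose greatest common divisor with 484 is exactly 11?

253

gcd(a, 484) = 11 forces 11 | a; write a = 11s. Then gcd(11s, 11·44) = 11·gcd(s, 44), so need gcd(s, 44) = 1.
11s > 242 gives s ≥ 23. The least s ≥ 23 coprime to 44 is 23, so a = 11·23 = 253.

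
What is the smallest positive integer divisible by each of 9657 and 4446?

4770558

9657 = 3² · 29 · 37; 4446 = 2 · 3² · 13 · 19
max exponents: 2 · 3² · 13 · 19 · 29 · 37 = 4770558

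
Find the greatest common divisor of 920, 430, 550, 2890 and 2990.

gcd(920, 430): 920 = 2·430 + 60; 430 = 7·60 + 10; 60 = 6·10 + 0 → 10
gcd(10, 550): 550 = 55·10 + 0 → 10
gcd(10, 2890): 2890 = 289·10 + 0 → 10
gcd(10, 2990): 2990 = 299·10 + 0 → 10

10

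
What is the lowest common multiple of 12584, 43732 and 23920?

lcm(12584, 43732) = 12584·43732/gcd = 550323488/52 = 10583144
lcm(10583144, 23920) = 10583144·23920/gcd = 253148804480/104 = 2434123120

2434123120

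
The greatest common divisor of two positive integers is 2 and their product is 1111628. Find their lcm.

555814

Since gcd(p,q)·lcm(p,q) = pq, lcm = 1111628/2 = 555814.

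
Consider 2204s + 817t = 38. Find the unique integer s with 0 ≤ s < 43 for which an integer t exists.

Euclid: 2204 = 2·817 + 570; 817 = 1·570 + 247; 570 = 2·247 + 76; 247 = 3·76 + 19; 76 = 4·19 + 0 → gcd = 19; 38 = 19·2.
Back-substitution yields 2204·(-10) + 817·(27) = 19, so one solution is s = -10·2 = -20, t = 27·2 = 54.
Solutions in s differ by 817/19 = 43; the one in [0, 43) is -20 mod 43 = 23.

23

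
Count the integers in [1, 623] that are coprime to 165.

303

Prime factors of 165: 3, 5, 11. Count integers ≤ 623 divisible by none of them.
By inclusion–exclusion: 623 − ⌊623/3⌋ − ⌊623/5⌋ − ⌊623/11⌋ + ⌊623/15⌋ + ⌊623/33⌋ + ⌊623/55⌋ − ⌊623/165⌋ = 303.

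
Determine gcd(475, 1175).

25

Euclid: 1175 = 2·475 + 225; 475 = 2·225 + 25; 225 = 9·25 + 0. Last nonzero remainder: 25.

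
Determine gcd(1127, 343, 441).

49

gcd(1127, 343): 1127 = 3·343 + 98; 343 = 3·98 + 49; 98 = 2·49 + 0 → 49
gcd(49, 441): 441 = 9·49 + 0 → 49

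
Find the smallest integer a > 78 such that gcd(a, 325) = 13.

91

Multiples of 13 above 78: 13·7, 13·8, … . Need the cofactor coprime to 325/13 = 25.
Checking s = 7, 8, … the first with gcd(s, 25) = 1 is s = 7, giving 91.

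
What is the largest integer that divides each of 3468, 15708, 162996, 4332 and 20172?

12

3468 = 2² · 3 · 17²; 15708 = 2² · 3 · 7 · 11 · 17; 162996 = 2² · 3 · 17² · 47; 4332 = 2² · 3 · 19²; 20172 = 2² · 3 · 41²
gcd takes min exponent of each prime: 2² · 3 = 12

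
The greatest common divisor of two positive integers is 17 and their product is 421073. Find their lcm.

24769

gcd·lcm = product, so lcm = 421073/17 = 24769.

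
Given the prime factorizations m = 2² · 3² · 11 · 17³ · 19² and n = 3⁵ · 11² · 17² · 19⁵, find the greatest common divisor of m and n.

10328571

min exponent per shared prime: 3² · 11 · 17² · 19² = 10328571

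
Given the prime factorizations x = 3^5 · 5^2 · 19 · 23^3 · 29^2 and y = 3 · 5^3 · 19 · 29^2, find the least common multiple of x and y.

max exponent per prime: 3^5 · 5^3 · 19 · 23^3 · 29^2 = 5905400974875

5905400974875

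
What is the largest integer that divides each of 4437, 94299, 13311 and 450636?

4437 = 3² · 17 · 29; 94299 = 3 · 17 · 43²; 13311 = 3³ · 17 · 29; 450636 = 2² · 3 · 17 · 47²
gcd takes min exponent of each prime: 3 · 17 = 51

51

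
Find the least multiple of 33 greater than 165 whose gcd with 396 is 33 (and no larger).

Multiples of 33 above 165: 33·6, 33·7, … . Need the cofactor coprime to 396/33 = 12.
Checking s = 6, 7, … the first with gcd(s, 12) = 1 is s = 7, giving 231.

231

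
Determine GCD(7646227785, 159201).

Euclid: 7646227785 = 48028·159201 + 122157; 159201 = 1·122157 + 37044; 122157 = 3·37044 + 11025; 37044 = 3·11025 + 3969; 11025 = 2·3969 + 3087; 3969 = 1·3087 + 882; 3087 = 3·882 + 441; 882 = 2·441 + 0. Last nonzero remainder: 441.

441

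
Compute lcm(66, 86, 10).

66 = 2 · 3 · 11; 86 = 2 · 43; 10 = 2 · 5
lcm takes max exponent of each prime: 2 · 3 · 5 · 11 · 43 = 14190

14190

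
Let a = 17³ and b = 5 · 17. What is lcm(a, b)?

max exponent per prime: 5 · 17³ = 24565

24565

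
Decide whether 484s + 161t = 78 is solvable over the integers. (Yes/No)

Yes

gcd(484, 161): 484 = 3·161 + 1; 161 = 161·1 + 0 → 1
1 divides 78, so a solution exists.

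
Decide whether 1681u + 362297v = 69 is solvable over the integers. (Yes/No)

Yes

gcd(1681, 362297): 362297 = 215·1681 + 882; 1681 = 1·882 + 799; 882 = 1·799 + 83; 799 = 9·83 + 52; 83 = 1·52 + 31; 52 = 1·31 + 21; 31 = 1·21 + 10; 21 = 2·10 + 1; 10 = 10·1 + 0 → 1
1 divides 69, so a solution exists.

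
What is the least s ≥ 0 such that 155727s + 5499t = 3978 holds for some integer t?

Reduce mod 5499: 155727s ≡ 3978 (mod 5499). With g = gcd(155727, 5499) = 117 dividing 3978, divide through: 1331s ≡ 34 (mod 47).
Since gcd(1331, 47) = 1, s ≡ 34·(1331)⁻¹ ≡ 43 (mod 47). Smallest non-negative: 43.

43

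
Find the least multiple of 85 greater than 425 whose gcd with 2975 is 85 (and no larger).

510

2975 = 85·35. Any t with gcd(t, 2975) = 85 is a multiple of 85, say 85s, with s coprime to 35.
Need s > 425/85, so s ≥ 6. First s ≥ 6 with gcd(s, 35) = 1 is s = 6. Thus t = 85·6 = 510.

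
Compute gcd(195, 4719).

39

195 = 3 · 5 · 13
4719 = 3 · 11² · 13
Common: 3 · 13 = 39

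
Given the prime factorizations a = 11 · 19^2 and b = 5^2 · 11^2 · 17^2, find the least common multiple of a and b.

max exponent per prime: 5^2 · 11^2 · 17^2 · 19^2 = 315595225

315595225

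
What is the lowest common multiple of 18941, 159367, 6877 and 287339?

18941 = 13 · 31 · 47; 159367 = 13² · 23 · 41; 6877 = 13 · 23²; 287339 = 13 · 23 · 31²
lcm takes max exponent of each prime: 13² · 23² · 31² · 41 · 47 = 165556973647

165556973647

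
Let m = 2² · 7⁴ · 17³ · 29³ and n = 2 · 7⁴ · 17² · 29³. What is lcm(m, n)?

1150781599828

max exponent per prime: 2² · 7⁴ · 17³ · 29³ = 1150781599828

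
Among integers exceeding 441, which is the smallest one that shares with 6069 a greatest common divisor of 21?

6069 = 21·289. Any a with gcd(a, 6069) = 21 is a multiple of 21, say 21s, with s coprime to 289.
Need s > 441/21, so s ≥ 22. First s ≥ 22 with gcd(s, 289) = 1 is s = 22. Thus a = 21·22 = 462.

462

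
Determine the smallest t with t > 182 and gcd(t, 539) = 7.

gcd(t, 539) = 7 forces 7 | t; write t = 7s. Then gcd(7s, 7·77) = 7·gcd(s, 77), so need gcd(s, 77) = 1.
7s > 182 gives s ≥ 27. The least s ≥ 27 coprime to 77 is 27, so t = 7·27 = 189.

189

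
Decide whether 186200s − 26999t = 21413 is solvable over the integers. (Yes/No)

Yes

By Bézout, 186200s − 26999t = 21413 has integer solutions iff gcd(186200, 26999) | 21413.
Euclid: 186200 = 6·26999 + 24206; 26999 = 1·24206 + 2793; 24206 = 8·2793 + 1862; 2793 = 1·1862 + 931; 1862 = 2·931 + 0. gcd = 931; 21413 mod 931 = 0. Yes.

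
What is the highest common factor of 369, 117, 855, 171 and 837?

369 = 3² · 41; 117 = 3² · 13; 855 = 3² · 5 · 19; 171 = 3² · 19; 837 = 3³ · 31
gcd takes min exponent of each prime: 3² = 9

9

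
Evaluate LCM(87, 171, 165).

87 = 3 · 29; 171 = 3² · 19; 165 = 3 · 5 · 11
lcm takes max exponent of each prime: 3² · 5 · 11 · 19 · 29 = 272745

272745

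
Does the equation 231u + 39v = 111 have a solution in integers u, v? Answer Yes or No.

Yes

By Bézout, 231u + 39v = 111 has integer solutions iff gcd(231, 39) | 111.
Euclid: 231 = 5·39 + 36; 39 = 1·36 + 3; 36 = 12·3 + 0. gcd = 3; 111 mod 3 = 0. Yes.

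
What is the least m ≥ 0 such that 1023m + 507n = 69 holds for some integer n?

gcd(1023, 507) = 3 (Euclid: 1023 = 2·507 + 9; 507 = 56·9 + 3; 9 = 3·3 + 0), and 3 | 69.
Extended Euclid: 1023·(-56) + 507·(113) = 3. Scale by 23: m₀ = -1288.
General solution m = m₀ + 169t; reducing mod 169 gives m = 64 (and n = -129).

64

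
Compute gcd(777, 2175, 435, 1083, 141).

777 = 3 · 7 · 37; 2175 = 3 · 5² · 29; 435 = 3 · 5 · 29; 1083 = 3 · 19²; 141 = 3 · 47
gcd takes min exponent of each prime: 3 = 3

3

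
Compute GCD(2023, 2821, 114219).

2023 = 7 · 17²; 2821 = 7 · 13 · 31; 114219 = 3² · 7³ · 37
gcd takes min exponent of each prime: 7 = 7

7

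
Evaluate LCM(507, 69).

gcd first: 507 = 7·69 + 24; 69 = 2·24 + 21; 24 = 1·21 + 3; 21 = 7·3 + 0 → gcd = 3
lcm = 507·69/gcd = 34983/3 = 11661

11661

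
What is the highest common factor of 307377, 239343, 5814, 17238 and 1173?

51

307377 = 3² · 7² · 17 · 41; 239343 = 3 · 13 · 17 · 19²; 5814 = 2 · 3² · 17 · 19; 17238 = 2 · 3 · 13² · 17; 1173 = 3 · 17 · 23
gcd takes min exponent of each prime: 3 · 17 = 51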